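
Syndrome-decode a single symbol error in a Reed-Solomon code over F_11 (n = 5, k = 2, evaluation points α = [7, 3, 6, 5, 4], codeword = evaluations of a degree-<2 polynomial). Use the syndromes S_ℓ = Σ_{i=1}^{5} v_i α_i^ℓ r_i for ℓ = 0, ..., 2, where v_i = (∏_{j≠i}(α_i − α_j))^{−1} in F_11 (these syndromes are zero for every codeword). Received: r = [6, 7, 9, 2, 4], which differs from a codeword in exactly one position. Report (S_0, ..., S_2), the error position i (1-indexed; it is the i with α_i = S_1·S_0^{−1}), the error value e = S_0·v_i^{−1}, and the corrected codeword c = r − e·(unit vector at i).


S = (3, 4, 9), error at position 4, error magnitude e = 1, c = [6, 7, 9, 1, 4].

Step 1: column multipliers v_i = (∏_{j≠i}(α_i − α_j))^{−1} mod 11.
  i = 1 (α = 7): (7−3)(7−6)(7−5)(7−4) = 4·1·2·3 = 24 ≡ 2, so v_1 = 2^{−1} = 6 (mod 11).
  i = 2 (α = 3): (3−7)(3−6)(3−5)(3−4) = (−4)·(−3)·(−2)·(−1) = 24 ≡ 2, so v_2 = 2^{−1} = 6 (mod 11).
  i = 3 (α = 6): (6−7)(6−3)(6−5)(6−4) = (−1)·3·1·2 = −6 ≡ 5, so v_3 = 5^{−1} = 9 (mod 11).
  i = 4 (α = 5): (5−7)(5−3)(5−6)(5−4) = (−2)·2·(−1)·1 = 4 ≡ 4, so v_4 = 4^{−1} = 3 (mod 11).
  i = 5 (α = 4): (4−7)(4−3)(4−6)(4−5) = (−3)·1·(−2)·(−1) = −6 ≡ 5, so v_5 = 5^{−1} = 9 (mod 11).
  v = [6, 6, 9, 3, 9].
Step 2: syndromes of r = [6, 7, 9, 2, 4] (all sums mod 11).
  S_0 = Σ v_i r_i = 6·6 + 6·7 + 9·9 + 3·2 + 9·4 = 201 ≡ 3.
  S_1 = Σ v_i α_i r_i = 6·7·6 + 6·3·7 + 9·6·9 + 3·5·2 + 9·4·4 = 1038 ≡ 4.
  α_i^2 mod 11 = [5, 9, 3, 3, 5].
  S_2 = Σ v_i α_i^2 r_i = 6·5·6 + 6·9·7 + 9·3·9 + 3·3·2 + 9·5·4 = 999 ≡ 9.
  S = (3, 4, 9) ≠ 0, so r is not a codeword (an error is present).
Step 3: locate the error. For a single error e at position i, S_ℓ = v_i·e·α_i^ℓ, so α_err = S_1/S_0.
  S_0^{−1} = 3^{−1} = 4 (mod 11), so α_err = 4·4 = 16 ≡ 5 = α_4. Error position i = 4.
  Consistency check: S_2/S_1 = 9·3 = 27 ≡ 5 = α_err ✓ (single-error assumption holds).
Step 4: error magnitude e = S_0/v_4 = S_0·∏_{j≠4}(α_4 − α_j) = 3·4 = 12 ≡ 1 (mod 11).
Step 5: correct position 4: c_4 = r_4 − e = 2 − 1 ≡ 1 (mod 11). Hence c = [6, 7, 9, 1, 4].
  Check: interpolating c through the α_i gives m(x) = 5 + 8·x (degree < 2) with m(α_i) = c_i for every i, so c is indeed a codeword.


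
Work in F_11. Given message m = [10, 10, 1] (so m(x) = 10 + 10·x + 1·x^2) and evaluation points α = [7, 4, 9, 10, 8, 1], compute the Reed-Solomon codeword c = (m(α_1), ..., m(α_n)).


c = [8, 0, 5, 1, 0, 10]

Message polynomial: m(x) = 10 + 10·x + 1·x^2 (mod 11).
For each evaluation point α_i, compute m(α_i) mod 11:
  α_1 = 7: Horner steps 1 → 6 → 8, so m(7) = 8.
  α_2 = 4: Horner steps 1 → 3 → 0, so m(4) = 0.
  α_3 = 9: Horner steps 1 → 8 → 5, so m(9) = 5.
  α_4 = 10: Horner steps 1 → 9 → 1, so m(10) = 1.
  α_5 = 8: Horner steps 1 → 7 → 0, so m(8) = 0.
  α_6 = 1: Horner steps 1 → 0 → 10, so m(1) = 10.
Codeword c = [8, 0, 5, 1, 0, 10] ∈ F_11^6.


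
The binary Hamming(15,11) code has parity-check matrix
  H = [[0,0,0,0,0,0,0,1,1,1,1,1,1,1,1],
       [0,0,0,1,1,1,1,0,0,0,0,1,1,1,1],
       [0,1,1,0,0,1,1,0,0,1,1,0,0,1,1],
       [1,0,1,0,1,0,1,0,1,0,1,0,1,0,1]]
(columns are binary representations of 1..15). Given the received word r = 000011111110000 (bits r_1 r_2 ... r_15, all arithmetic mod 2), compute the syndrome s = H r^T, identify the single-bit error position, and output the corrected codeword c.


s = (0, 1, 0, 0)^T, error position = 4, corrected codeword c = 000111111110000

Compute s = H r^T mod 2 one row at a time:
  s_1 = 1 + 1 + 1 + 1 + 0 + 0 + 0 + 0 = 4 ≡ 0 (mod 2).
  s_2 = 0 + 1 + 1 + 1 + 0 + 0 + 0 + 0 = 3 ≡ 1 (mod 2).
  s_3 = 0 + 0 + 1 + 1 + 1 + 1 + 0 + 0 = 4 ≡ 0 (mod 2).
  s_4 = 0 + 0 + 1 + 1 + 1 + 1 + 0 + 0 = 4 ≡ 0 (mod 2).
s = (0, 1, 0, 0)^T — this equals column 4 of H (binary 0100), so error is at position 4.
Correct: flip bit 4 of r = 000011111110000 to get c = 000111111110000.


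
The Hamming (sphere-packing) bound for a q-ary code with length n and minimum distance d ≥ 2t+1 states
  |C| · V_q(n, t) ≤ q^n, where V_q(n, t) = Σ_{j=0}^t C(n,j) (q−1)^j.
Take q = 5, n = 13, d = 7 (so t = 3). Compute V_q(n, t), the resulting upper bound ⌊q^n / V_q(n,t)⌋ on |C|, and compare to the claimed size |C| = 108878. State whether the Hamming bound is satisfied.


V_q(n, t) = 19605, q^n = 1220703125, Hamming bound = 62264, |C| = 108878 > bound (violated).

Step 1: Compute V_q(n, t) = Σ_{j=0}^3 C(n, j) (q−1)^j.
  j = 0: C(13,0)·(4)^0 = 1·1 = 1.
  j = 1: C(13,1)·(4)^1 = 13·4 = 52.
  j = 2: C(13,2)·(4)^2 = 78·16 = 1248.
  j = 3: C(13,3)·(4)^3 = 286·64 = 18304.
  V_q(n, t) = 1 + 52 + 1248 + 18304 = 19605.
Step 2: q^n = 5^13 = 1220703125.
Step 3: Hamming bound ⌊q^n / V_q(n,t)⌋ = ⌊1220703125/19605⌋ = 62264.
Step 4: Compare |C| = 108878 to 62264: violated.
The claimed |C| lies above the Hamming bound, so no 5-ary code of length 13 with d ≥ 7 can have 108878 codewords.


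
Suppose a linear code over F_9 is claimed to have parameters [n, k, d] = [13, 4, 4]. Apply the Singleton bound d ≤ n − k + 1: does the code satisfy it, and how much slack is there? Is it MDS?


Singleton RHS = n − k + 1 = 10, slack = 6, bound satisfied, not MDS.

Singleton bound: d ≤ n − k + 1.
Here n = 13, k = 4, so n − k + 1 = 10.
Given d = 4, check d ≤ 10: YES.
Slack = (n − k + 1) − d = 6.
The code is NOT MDS (slack = 6 > 0).
Description: the claimed parameters are [13, 4, 4]_9; such a code would be non-MDS.


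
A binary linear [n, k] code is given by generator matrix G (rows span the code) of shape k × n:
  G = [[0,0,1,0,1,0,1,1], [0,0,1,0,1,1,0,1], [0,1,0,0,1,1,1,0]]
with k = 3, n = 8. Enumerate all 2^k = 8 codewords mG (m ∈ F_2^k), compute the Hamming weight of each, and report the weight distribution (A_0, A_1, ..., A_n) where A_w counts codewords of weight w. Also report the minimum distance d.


Weight distribution: A_0 = 1, A_2 = 2, A_4 = 5. Minimum distance d = 2.

Enumerate all 2^3 = 8 messages m ∈ F_2^3.
For each, compute codeword c = mG in F_2^8, then tally its weight.
  m = 000 → c = 00000000, weight = 0.
  m = 100 → c = 00101011, weight = 4.
  m = 010 → c = 00101101, weight = 4.
  m = 110 → c = 00000110, weight = 2.
  m = 001 → c = 01001110, weight = 4.
  m = 101 → c = 01100101, weight = 4.
  m = 011 → c = 01100011, weight = 4.
  m = 111 → c = 01001000, weight = 2.
Tally weights:
  weight 0: 1 codewords.
  weight 2: 2 codewords.
  weight 4: 5 codewords.
Minimum distance d = smallest w > 0 with A_w > 0 = 2.
Sanity: Σ A_w = 8 = 2^3 = 8 ✓.


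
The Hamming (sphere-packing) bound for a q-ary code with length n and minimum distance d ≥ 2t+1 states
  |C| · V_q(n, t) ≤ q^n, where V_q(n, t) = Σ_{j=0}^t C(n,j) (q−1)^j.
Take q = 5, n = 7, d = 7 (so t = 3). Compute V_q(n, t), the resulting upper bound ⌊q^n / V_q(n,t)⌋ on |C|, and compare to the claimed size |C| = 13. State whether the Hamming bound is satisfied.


V_q(n, t) = 2605, q^n = 78125, Hamming bound = 29, |C| = 13 ≤ bound (satisfied).

Step 1: Compute V_q(n, t) = Σ_{j=0}^3 C(n, j) (q−1)^j.
  j = 0: C(7,0)·(4)^0 = 1·1 = 1.
  j = 1: C(7,1)·(4)^1 = 7·4 = 28.
  j = 2: C(7,2)·(4)^2 = 21·16 = 336.
  j = 3: C(7,3)·(4)^3 = 35·64 = 2240.
  V_q(n, t) = 1 + 28 + 336 + 2240 = 2605.
Step 2: q^n = 5^7 = 78125.
Step 3: Hamming bound ⌊q^n / V_q(n,t)⌋ = ⌊78125/2605⌋ = 29.
Step 4: Compare |C| = 13 to 29: satisfied.
The claimed |C| lies below the Hamming bound.


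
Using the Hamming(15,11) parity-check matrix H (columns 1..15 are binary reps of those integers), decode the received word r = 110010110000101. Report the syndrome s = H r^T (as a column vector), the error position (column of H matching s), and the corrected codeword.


s = (1, 0, 1, 1)^T, error position = 11, corrected codeword c = 110010110010101

Compute s = H r^T mod 2 one row at a time:
  s_1 = 1 + 0 + 0 + 0 + 0 + 1 + 0 + 1 = 3 ≡ 1 (mod 2).
  s_2 = 0 + 1 + 0 + 1 + 0 + 1 + 0 + 1 = 4 ≡ 0 (mod 2).
  s_3 = 1 + 0 + 0 + 1 + 0 + 0 + 0 + 1 = 3 ≡ 1 (mod 2).
  s_4 = 1 + 0 + 1 + 1 + 0 + 0 + 1 + 1 = 5 ≡ 1 (mod 2).
s = (1, 0, 1, 1)^T — this equals column 11 of H (binary 1011), so error is at position 11.
Correct: flip bit 11 of r = 110010110000101 to get c = 110010110010101.


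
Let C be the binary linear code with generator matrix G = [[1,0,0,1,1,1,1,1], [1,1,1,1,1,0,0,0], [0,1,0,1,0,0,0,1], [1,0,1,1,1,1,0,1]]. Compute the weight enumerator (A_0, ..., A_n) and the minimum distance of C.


Weight distribution: A_0 = 1, A_2 = 2, A_3 = 2, A_4 = 3, A_5 = 6, A_6 = 2. Minimum distance d = 2.

Enumerate all 2^4 = 16 messages m ∈ F_2^4.
For each, compute codeword c = mG in F_2^8, then tally its weight.
  m = 0000 → c = 00000000, weight = 0.
  m = 1000 → c = 10011111, weight = 6.
  m = 0100 → c = 11111000, weight = 5.
  m = 1100 → c = 01100111, weight = 5.
  m = 0010 → c = 01010001, weight = 3.
  m = 1010 → c = 11001110, weight = 5.
  m = 0110 → c = 10101001, weight = 4.
  m = 1110 → c = 00110110, weight = 4.
  m = 0001 → c = 10111101, weight = 6.
  m = 1001 → c = 00100010, weight = 2.
  m = 0101 → c = 01000101, weight = 3.
  m = 1101 → c = 11011010, weight = 5.
  m = 0011 → c = 11101100, weight = 5.
  m = 1011 → c = 01110011, weight = 5.
  m = 0111 → c = 00010100, weight = 2.
  m = 1111 → c = 10001011, weight = 4.
Tally weights:
  weight 0: 1 codewords.
  weight 2: 2 codewords.
  weight 3: 2 codewords.
  weight 4: 3 codewords.
  weight 5: 6 codewords.
  weight 6: 2 codewords.
Minimum distance d = smallest w > 0 with A_w > 0 = 2.
Sanity: Σ A_w = 16 = 2^4 = 16 ✓.


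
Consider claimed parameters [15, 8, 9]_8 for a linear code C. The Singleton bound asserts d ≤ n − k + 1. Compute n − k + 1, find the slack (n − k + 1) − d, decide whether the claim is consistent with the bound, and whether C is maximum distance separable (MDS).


Singleton RHS = n − k + 1 = 8, slack = -1, bound violated (no such code; not MDS).

Singleton bound: d ≤ n − k + 1.
Here n = 15, k = 8, so n − k + 1 = 8.
Given d = 9, check d ≤ 8: NO.
Slack = (n − k + 1) − d = -1.
The slack is negative: d = 9 exceeds n − k + 1 = 8 by 1, so the Singleton bound is violated and no linear [15, 8, 9]_8 code can exist. In particular it is not MDS (MDS requires d = n − k + 1 exactly).
Description: the claimed parameters are [15, 8, 9]_8; such a code would be impossible (violates the Singleton bound).


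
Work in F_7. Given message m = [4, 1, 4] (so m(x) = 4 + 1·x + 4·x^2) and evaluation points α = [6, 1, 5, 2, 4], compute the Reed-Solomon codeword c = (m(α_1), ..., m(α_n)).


c = [0, 2, 4, 1, 2]

Message polynomial: m(x) = 4 + 1·x + 4·x^2 (mod 7).
For each evaluation point α_i, compute m(α_i) mod 7:
  α_1 = 6: Horner steps 4 → 4 → 0, so m(6) = 0.
  α_2 = 1: Horner steps 4 → 5 → 2, so m(1) = 2.
  α_3 = 5: Horner steps 4 → 0 → 4, so m(5) = 4.
  α_4 = 2: Horner steps 4 → 2 → 1, so m(2) = 1.
  α_5 = 4: Horner steps 4 → 3 → 2, so m(4) = 2.
Codeword c = [0, 2, 4, 1, 2] ∈ F_7^5.


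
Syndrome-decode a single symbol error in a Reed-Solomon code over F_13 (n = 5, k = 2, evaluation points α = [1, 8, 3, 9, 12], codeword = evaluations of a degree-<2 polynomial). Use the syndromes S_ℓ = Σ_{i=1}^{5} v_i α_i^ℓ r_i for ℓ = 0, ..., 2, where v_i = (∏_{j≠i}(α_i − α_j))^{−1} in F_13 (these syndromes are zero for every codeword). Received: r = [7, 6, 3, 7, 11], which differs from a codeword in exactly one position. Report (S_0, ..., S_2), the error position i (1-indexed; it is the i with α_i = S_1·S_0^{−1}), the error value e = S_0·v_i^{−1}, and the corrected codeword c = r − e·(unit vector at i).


S = (10, 12, 4), error at position 4, error magnitude e = 3, c = [7, 6, 3, 4, 11].

Step 1: column multipliers v_i = (∏_{j≠i}(α_i − α_j))^{−1} mod 13.
  i = 1 (α = 1): (1−8)(1−3)(1−9)(1−12) = (−7)·(−2)·(−8)·(−11) = 1232 ≡ 10, so v_1 = 10^{−1} = 4 (mod 13).
  i = 2 (α = 8): (8−1)(8−3)(8−9)(8−12) = 7·5·(−1)·(−4) = 140 ≡ 10, so v_2 = 10^{−1} = 4 (mod 13).
  i = 3 (α = 3): (3−1)(3−8)(3−9)(3−12) = 2·(−5)·(−6)·(−9) = −540 ≡ 6, so v_3 = 6^{−1} = 11 (mod 13).
  i = 4 (α = 9): (9−1)(9−8)(9−3)(9−12) = 8·1·6·(−3) = −144 ≡ 12, so v_4 = 12^{−1} = 12 (mod 13).
  i = 5 (α = 12): (12−1)(12−8)(12−3)(12−9) = 11·4·9·3 = 1188 ≡ 5, so v_5 = 5^{−1} = 8 (mod 13).
  v = [4, 4, 11, 12, 8].
Step 2: syndromes of r = [7, 6, 3, 7, 11] (all sums mod 13).
  S_0 = Σ v_i r_i = 4·7 + 4·6 + 11·3 + 12·7 + 8·11 = 257 ≡ 10.
  S_1 = Σ v_i α_i r_i = 4·1·7 + 4·8·6 + 11·3·3 + 12·9·7 + 8·12·11 = 2131 ≡ 12.
  α_i^2 mod 13 = [1, 12, 9, 3, 1].
  S_2 = Σ v_i α_i^2 r_i = 4·1·7 + 4·12·6 + 11·9·3 + 12·3·7 + 8·1·11 = 953 ≡ 4.
  S = (10, 12, 4) ≠ 0, so r is not a codeword (an error is present).
Step 3: locate the error. For a single error e at position i, S_ℓ = v_i·e·α_i^ℓ, so α_err = S_1/S_0.
  S_0^{−1} = 10^{−1} = 4 (mod 13), so α_err = 12·4 = 48 ≡ 9 = α_4. Error position i = 4.
  Consistency check: S_2/S_1 = 4·12 = 48 ≡ 9 = α_err ✓ (single-error assumption holds).
Step 4: error magnitude e = S_0/v_4 = S_0·∏_{j≠4}(α_4 − α_j) = 10·12 = 120 ≡ 3 (mod 13).
Step 5: correct position 4: c_4 = r_4 − e = 7 − 3 ≡ 4 (mod 13). Hence c = [7, 6, 3, 4, 11].
  Check: interpolating c through the α_i gives m(x) = 9 + 11·x (degree < 2) with m(α_i) = c_i for every i, so c is indeed a codeword.


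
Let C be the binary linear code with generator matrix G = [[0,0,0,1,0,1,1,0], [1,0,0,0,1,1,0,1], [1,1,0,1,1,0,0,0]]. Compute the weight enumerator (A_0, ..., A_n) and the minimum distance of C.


Weight distribution: A_0 = 1, A_3 = 2, A_4 = 3, A_5 = 2. Minimum distance d = 3.

Enumerate all 2^3 = 8 messages m ∈ F_2^3.
For each, compute codeword c = mG in F_2^8, then tally its weight.
  m = 000 → c = 00000000, weight = 0.
  m = 100 → c = 00010110, weight = 3.
  m = 010 → c = 10001101, weight = 4.
  m = 110 → c = 10011011, weight = 5.
  m = 001 → c = 11011000, weight = 4.
  m = 101 → c = 11001110, weight = 5.
  m = 011 → c = 01010101, weight = 4.
  m = 111 → c = 01000011, weight = 3.
Tally weights:
  weight 0: 1 codewords.
  weight 3: 2 codewords.
  weight 4: 3 codewords.
  weight 5: 2 codewords.
Minimum distance d = smallest w > 0 with A_w > 0 = 3.
Sanity: Σ A_w = 8 = 2^3 = 8 ✓.


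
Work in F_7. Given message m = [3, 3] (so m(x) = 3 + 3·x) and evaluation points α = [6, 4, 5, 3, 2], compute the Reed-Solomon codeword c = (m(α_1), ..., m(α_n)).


c = [0, 1, 4, 5, 2]

Message polynomial: m(x) = 3 + 3·x (mod 7).
For each evaluation point α_i, compute m(α_i) mod 7:
  α_1 = 6: Horner steps 3 → 0, so m(6) = 0.
  α_2 = 4: Horner steps 3 → 1, so m(4) = 1.
  α_3 = 5: Horner steps 3 → 4, so m(5) = 4.
  α_4 = 3: Horner steps 3 → 5, so m(3) = 5.
  α_5 = 2: Horner steps 3 → 2, so m(2) = 2.
Codeword c = [0, 1, 4, 5, 2] ∈ F_7^5.


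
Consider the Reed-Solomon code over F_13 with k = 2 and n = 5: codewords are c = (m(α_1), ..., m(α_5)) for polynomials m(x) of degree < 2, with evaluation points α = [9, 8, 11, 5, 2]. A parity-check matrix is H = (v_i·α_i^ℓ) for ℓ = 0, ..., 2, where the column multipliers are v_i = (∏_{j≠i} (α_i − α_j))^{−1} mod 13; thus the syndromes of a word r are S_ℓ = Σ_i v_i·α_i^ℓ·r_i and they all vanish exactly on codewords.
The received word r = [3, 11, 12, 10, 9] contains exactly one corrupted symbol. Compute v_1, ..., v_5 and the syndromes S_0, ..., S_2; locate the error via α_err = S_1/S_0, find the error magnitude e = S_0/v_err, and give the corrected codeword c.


S = (1, 9, 3), error at position 1, error magnitude e = 9, c = [7, 11, 12, 10, 9].

Step 1: column multipliers v_i = (∏_{j≠i}(α_i − α_j))^{−1} mod 13.
  i = 1 (α = 9): (9−8)(9−11)(9−5)(9−2) = 1·(−2)·4·7 = −56 ≡ 9, so v_1 = 9^{−1} = 3 (mod 13).
  i = 2 (α = 8): (8−9)(8−11)(8−5)(8−2) = (−1)·(−3)·3·6 = 54 ≡ 2, so v_2 = 2^{−1} = 7 (mod 13).
  i = 3 (α = 11): (11−9)(11−8)(11−5)(11−2) = 2·3·6·9 = 324 ≡ 12, so v_3 = 12^{−1} = 12 (mod 13).
  i = 4 (α = 5): (5−9)(5−8)(5−11)(5−2) = (−4)·(−3)·(−6)·3 = −216 ≡ 5, so v_4 = 5^{−1} = 8 (mod 13).
  i = 5 (α = 2): (2−9)(2−8)(2−11)(2−5) = (−7)·(−6)·(−9)·(−3) = 1134 ≡ 3, so v_5 = 3^{−1} = 9 (mod 13).
  v = [3, 7, 12, 8, 9].
Step 2: syndromes of r = [3, 11, 12, 10, 9] (all sums mod 13).
  S_0 = Σ v_i r_i = 3·3 + 7·11 + 12·12 + 8·10 + 9·9 = 391 ≡ 1.
  S_1 = Σ v_i α_i r_i = 3·9·3 + 7·8·11 + 12·11·12 + 8·5·10 + 9·2·9 = 2843 ≡ 9.
  α_i^2 mod 13 = [3, 12, 4, 12, 4].
  S_2 = Σ v_i α_i^2 r_i = 3·3·3 + 7·12·11 + 12·4·12 + 8·12·10 + 9·4·9 = 2811 ≡ 3.
  S = (1, 9, 3) ≠ 0, so r is not a codeword (an error is present).
Step 3: locate the error. For a single error e at position i, S_ℓ = v_i·e·α_i^ℓ, so α_err = S_1/S_0.
  S_0^{−1} = 1^{−1} = 1 (mod 13), so α_err = 9·1 = 9 ≡ 9 = α_1. Error position i = 1.
  Consistency check: S_2/S_1 = 3·3 = 9 ≡ 9 = α_err ✓ (single-error assumption holds).
Step 4: error magnitude e = S_0/v_1 = S_0·∏_{j≠1}(α_1 − α_j) = 1·9 = 9 ≡ 9 (mod 13).
Step 5: correct position 1: c_1 = r_1 − e = 3 − 9 ≡ 7 (mod 13). Hence c = [7, 11, 12, 10, 9].
  Check: interpolating c through the α_i gives m(x) = 4 + 9·x (degree < 2) with m(α_i) = c_i for every i, so c is indeed a codeword.


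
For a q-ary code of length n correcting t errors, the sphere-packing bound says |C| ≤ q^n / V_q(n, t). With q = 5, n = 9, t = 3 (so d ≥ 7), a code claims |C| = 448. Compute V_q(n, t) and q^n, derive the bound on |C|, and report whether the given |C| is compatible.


V_q(n, t) = 5989, q^n = 1953125, Hamming bound = 326, |C| = 448 > bound (violated).

Step 1: Compute V_q(n, t) = Σ_{j=0}^3 C(n, j) (q−1)^j.
  j = 0: C(9,0)·(4)^0 = 1·1 = 1.
  j = 1: C(9,1)·(4)^1 = 9·4 = 36.
  j = 2: C(9,2)·(4)^2 = 36·16 = 576.
  j = 3: C(9,3)·(4)^3 = 84·64 = 5376.
  V_q(n, t) = 1 + 36 + 576 + 5376 = 5989.
Step 2: q^n = 5^9 = 1953125.
Step 3: Hamming bound ⌊q^n / V_q(n,t)⌋ = ⌊1953125/5989⌋ = 326.
Step 4: Compare |C| = 448 to 326: violated.
The claimed |C| lies above the Hamming bound, so no 5-ary code of length 9 with d ≥ 7 can have 448 codewords.


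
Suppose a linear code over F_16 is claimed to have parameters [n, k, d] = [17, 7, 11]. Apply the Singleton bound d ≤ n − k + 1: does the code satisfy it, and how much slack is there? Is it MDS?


Singleton RHS = n − k + 1 = 11, slack = 0, bound satisfied, MDS.

Singleton bound: d ≤ n − k + 1.
Here n = 17, k = 7, so n − k + 1 = 11.
Given d = 11, check d ≤ 11: YES.
Slack = (n − k + 1) − d = 0.
The code is MDS (slack = 0).
Description: the claimed parameters are [17, 7, 11]_16; such a code would be MDS (meets Singleton bound).


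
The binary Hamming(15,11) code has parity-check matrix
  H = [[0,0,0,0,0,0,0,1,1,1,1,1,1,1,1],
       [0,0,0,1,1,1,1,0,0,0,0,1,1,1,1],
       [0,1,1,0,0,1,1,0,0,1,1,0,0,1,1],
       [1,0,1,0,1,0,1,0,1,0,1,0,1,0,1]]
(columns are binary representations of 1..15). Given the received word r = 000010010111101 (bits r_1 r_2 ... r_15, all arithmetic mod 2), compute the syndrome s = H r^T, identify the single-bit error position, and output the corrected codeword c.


s = (0, 0, 1, 0)^T, error position = 2, corrected codeword c = 010010010111101

Compute s = H r^T mod 2 one row at a time:
  s_1 = 1 + 0 + 1 + 1 + 1 + 1 + 0 + 1 = 6 ≡ 0 (mod 2).
  s_2 = 0 + 1 + 0 + 0 + 1 + 1 + 0 + 1 = 4 ≡ 0 (mod 2).
  s_3 = 0 + 0 + 0 + 0 + 1 + 1 + 0 + 1 = 3 ≡ 1 (mod 2).
  s_4 = 0 + 0 + 1 + 0 + 0 + 1 + 1 + 1 = 4 ≡ 0 (mod 2).
s = (0, 0, 1, 0)^T — this equals column 2 of H (binary 0010), so error is at position 2.
Correct: flip bit 2 of r = 000010010111101 to get c = 010010010111101.


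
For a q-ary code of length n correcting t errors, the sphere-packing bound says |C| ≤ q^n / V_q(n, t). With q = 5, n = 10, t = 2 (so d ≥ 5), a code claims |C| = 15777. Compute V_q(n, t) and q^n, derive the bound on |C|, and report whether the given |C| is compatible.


V_q(n, t) = 761, q^n = 9765625, Hamming bound = 12832, |C| = 15777 > bound (violated).

Step 1: Compute V_q(n, t) = Σ_{j=0}^2 C(n, j) (q−1)^j.
  j = 0: C(10,0)·(4)^0 = 1·1 = 1.
  j = 1: C(10,1)·(4)^1 = 10·4 = 40.
  j = 2: C(10,2)·(4)^2 = 45·16 = 720.
  V_q(n, t) = 1 + 40 + 720 = 761.
Step 2: q^n = 5^10 = 9765625.
Step 3: Hamming bound ⌊q^n / V_q(n,t)⌋ = ⌊9765625/761⌋ = 12832.
Step 4: Compare |C| = 15777 to 12832: violated.
The claimed |C| lies above the Hamming bound, so no 5-ary code of length 10 with d ≥ 5 can have 15777 codewords.


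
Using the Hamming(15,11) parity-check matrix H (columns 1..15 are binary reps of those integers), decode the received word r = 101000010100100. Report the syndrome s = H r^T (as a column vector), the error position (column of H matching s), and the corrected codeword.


s = (1, 1, 0, 1)^T, error position = 13, corrected codeword c = 101000010100000

Compute s = H r^T mod 2 one row at a time:
  s_1 = 1 + 0 + 1 + 0 + 0 + 1 + 0 + 0 = 3 ≡ 1 (mod 2).
  s_2 = 0 + 0 + 0 + 0 + 0 + 1 + 0 + 0 = 1 ≡ 1 (mod 2).
  s_3 = 0 + 1 + 0 + 0 + 1 + 0 + 0 + 0 = 2 ≡ 0 (mod 2).
  s_4 = 1 + 1 + 0 + 0 + 0 + 0 + 1 + 0 = 3 ≡ 1 (mod 2).
s = (1, 1, 0, 1)^T — this equals column 13 of H (binary 1101), so error is at position 13.
Correct: flip bit 13 of r = 101000010100100 to get c = 101000010100000.


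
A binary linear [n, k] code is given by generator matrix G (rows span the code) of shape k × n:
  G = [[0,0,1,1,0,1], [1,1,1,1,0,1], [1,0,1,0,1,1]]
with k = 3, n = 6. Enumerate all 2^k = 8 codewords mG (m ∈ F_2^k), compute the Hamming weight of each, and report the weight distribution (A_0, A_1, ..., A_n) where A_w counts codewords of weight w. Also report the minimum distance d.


Weight distribution: A_0 = 1, A_2 = 1, A_3 = 3, A_4 = 2, A_5 = 1. Minimum distance d = 2.

Enumerate all 2^3 = 8 messages m ∈ F_2^3.
For each, compute codeword c = mG in F_2^6, then tally its weight.
  m = 000 → c = 000000, weight = 0.
  m = 100 → c = 001101, weight = 3.
  m = 010 → c = 111101, weight = 5.
  m = 110 → c = 110000, weight = 2.
  m = 001 → c = 101011, weight = 4.
  m = 101 → c = 100110, weight = 3.
  m = 011 → c = 010110, weight = 3.
  m = 111 → c = 011011, weight = 4.
Tally weights:
  weight 0: 1 codewords.
  weight 2: 1 codewords.
  weight 3: 3 codewords.
  weight 4: 2 codewords.
  weight 5: 1 codewords.
Minimum distance d = smallest w > 0 with A_w > 0 = 2.
Sanity: Σ A_w = 8 = 2^3 = 8 ✓.


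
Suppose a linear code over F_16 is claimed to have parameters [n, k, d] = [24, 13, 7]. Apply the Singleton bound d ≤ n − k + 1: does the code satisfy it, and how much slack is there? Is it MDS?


Singleton RHS = n − k + 1 = 12, slack = 5, bound satisfied, not MDS.

Singleton bound: d ≤ n − k + 1.
Here n = 24, k = 13, so n − k + 1 = 12.
Given d = 7, check d ≤ 12: YES.
Slack = (n − k + 1) − d = 5.
The code is NOT MDS (slack = 5 > 0).
Description: the claimed parameters are [24, 13, 7]_16; such a code would be non-MDS.


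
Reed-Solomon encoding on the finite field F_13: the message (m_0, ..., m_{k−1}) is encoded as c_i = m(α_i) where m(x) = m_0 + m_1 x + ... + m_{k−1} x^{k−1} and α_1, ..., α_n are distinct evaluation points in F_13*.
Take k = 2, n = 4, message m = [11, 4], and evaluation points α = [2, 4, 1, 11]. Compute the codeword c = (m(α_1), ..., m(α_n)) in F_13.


c = [6, 1, 2, 3]

Message polynomial: m(x) = 11 + 4·x (mod 13).
For each evaluation point α_i, compute m(α_i) mod 13:
  α_1 = 2: Horner steps 4 → 6, so m(2) = 6.
  α_2 = 4: Horner steps 4 → 1, so m(4) = 1.
  α_3 = 1: Horner steps 4 → 2, so m(1) = 2.
  α_4 = 11: Horner steps 4 → 3, so m(11) = 3.
Codeword c = [6, 1, 2, 3] ∈ F_13^4.


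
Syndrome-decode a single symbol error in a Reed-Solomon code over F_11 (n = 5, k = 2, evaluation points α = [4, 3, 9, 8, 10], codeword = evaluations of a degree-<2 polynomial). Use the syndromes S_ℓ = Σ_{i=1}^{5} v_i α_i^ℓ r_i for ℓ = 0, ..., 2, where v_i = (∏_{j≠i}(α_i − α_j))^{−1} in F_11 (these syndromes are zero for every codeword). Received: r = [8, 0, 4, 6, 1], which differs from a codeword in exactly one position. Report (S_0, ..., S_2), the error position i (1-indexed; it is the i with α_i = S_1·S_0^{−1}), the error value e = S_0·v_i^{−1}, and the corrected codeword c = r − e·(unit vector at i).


S = (3, 2, 5), error at position 4, error magnitude e = 10, c = [8, 0, 4, 7, 1].

Step 1: column multipliers v_i = (∏_{j≠i}(α_i − α_j))^{−1} mod 11.
  i = 1 (α = 4): (4−3)(4−9)(4−8)(4−10) = 1·(−5)·(−4)·(−6) = −120 ≡ 1, so v_1 = 1^{−1} = 1 (mod 11).
  i = 2 (α = 3): (3−4)(3−9)(3−8)(3−10) = (−1)·(−6)·(−5)·(−7) = 210 ≡ 1, so v_2 = 1^{−1} = 1 (mod 11).
  i = 3 (α = 9): (9−4)(9−3)(9−8)(9−10) = 5·6·1·(−1) = −30 ≡ 3, so v_3 = 3^{−1} = 4 (mod 11).
  i = 4 (α = 8): (8−4)(8−3)(8−9)(8−10) = 4·5·(−1)·(−2) = 40 ≡ 7, so v_4 = 7^{−1} = 8 (mod 11).
  i = 5 (α = 10): (10−4)(10−3)(10−9)(10−8) = 6·7·1·2 = 84 ≡ 7, so v_5 = 7^{−1} = 8 (mod 11).
  v = [1, 1, 4, 8, 8].
Step 2: syndromes of r = [8, 0, 4, 6, 1] (all sums mod 11).
  S_0 = Σ v_i r_i = 1·8 + 1·0 + 4·4 + 8·6 + 8·1 = 80 ≡ 3.
  S_1 = Σ v_i α_i r_i = 1·4·8 + 1·3·0 + 4·9·4 + 8·8·6 + 8·10·1 = 640 ≡ 2.
  α_i^2 mod 11 = [5, 9, 4, 9, 1].
  S_2 = Σ v_i α_i^2 r_i = 1·5·8 + 1·9·0 + 4·4·4 + 8·9·6 + 8·1·1 = 544 ≡ 5.
  S = (3, 2, 5) ≠ 0, so r is not a codeword (an error is present).
Step 3: locate the error. For a single error e at position i, S_ℓ = v_i·e·α_i^ℓ, so α_err = S_1/S_0.
  S_0^{−1} = 3^{−1} = 4 (mod 11), so α_err = 2·4 = 8 ≡ 8 = α_4. Error position i = 4.
  Consistency check: S_2/S_1 = 5·6 = 30 ≡ 8 = α_err ✓ (single-error assumption holds).
Step 4: error magnitude e = S_0/v_4 = S_0·∏_{j≠4}(α_4 − α_j) = 3·7 = 21 ≡ 10 (mod 11).
Step 5: correct position 4: c_4 = r_4 − e = 6 − 10 ≡ 7 (mod 11). Hence c = [8, 0, 4, 7, 1].
  Check: interpolating c through the α_i gives m(x) = 9 + 8·x (degree < 2) with m(α_i) = c_i for every i, so c is indeed a codeword.


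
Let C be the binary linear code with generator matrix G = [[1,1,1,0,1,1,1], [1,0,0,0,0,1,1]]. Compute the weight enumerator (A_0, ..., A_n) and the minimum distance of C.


Weight distribution: A_0 = 1, A_3 = 2, A_6 = 1. Minimum distance d = 3.

Enumerate all 2^2 = 4 messages m ∈ F_2^2.
For each, compute codeword c = mG in F_2^7, then tally its weight.
  m = 00 → c = 0000000, weight = 0.
  m = 10 → c = 1110111, weight = 6.
  m = 01 → c = 1000011, weight = 3.
  m = 11 → c = 0110100, weight = 3.
Tally weights:
  weight 0: 1 codewords.
  weight 3: 2 codewords.
  weight 6: 1 codewords.
Minimum distance d = smallest w > 0 with A_w > 0 = 3.
Sanity: Σ A_w = 4 = 2^2 = 4 ✓.


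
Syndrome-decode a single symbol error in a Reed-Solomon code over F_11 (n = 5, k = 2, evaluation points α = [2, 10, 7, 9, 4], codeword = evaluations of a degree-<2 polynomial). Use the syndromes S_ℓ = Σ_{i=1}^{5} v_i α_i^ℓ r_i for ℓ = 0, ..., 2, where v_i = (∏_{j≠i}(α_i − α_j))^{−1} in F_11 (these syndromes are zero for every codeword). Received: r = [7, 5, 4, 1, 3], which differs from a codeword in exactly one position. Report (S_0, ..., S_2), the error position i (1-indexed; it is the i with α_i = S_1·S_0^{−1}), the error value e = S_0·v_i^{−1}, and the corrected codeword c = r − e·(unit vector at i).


S = (10, 9, 7), error at position 1, error magnitude e = 1, c = [6, 5, 4, 1, 3].

Step 1: column multipliers v_i = (∏_{j≠i}(α_i − α_j))^{−1} mod 11.
  i = 1 (α = 2): (2−10)(2−7)(2−9)(2−4) = (−8)·(−5)·(−7)·(−2) = 560 ≡ 10, so v_1 = 10^{−1} = 10 (mod 11).
  i = 2 (α = 10): (10−2)(10−7)(10−9)(10−4) = 8·3·1·6 = 144 ≡ 1, so v_2 = 1^{−1} = 1 (mod 11).
  i = 3 (α = 7): (7−2)(7−10)(7−9)(7−4) = 5·(−3)·(−2)·3 = 90 ≡ 2, so v_3 = 2^{−1} = 6 (mod 11).
  i = 4 (α = 9): (9−2)(9−10)(9−7)(9−4) = 7·(−1)·2·5 = −70 ≡ 7, so v_4 = 7^{−1} = 8 (mod 11).
  i = 5 (α = 4): (4−2)(4−10)(4−7)(4−9) = 2·(−6)·(−3)·(−5) = −180 ≡ 7, so v_5 = 7^{−1} = 8 (mod 11).
  v = [10, 1, 6, 8, 8].
Step 2: syndromes of r = [7, 5, 4, 1, 3] (all sums mod 11).
  S_0 = Σ v_i r_i = 10·7 + 1·5 + 6·4 + 8·1 + 8·3 = 131 ≡ 10.
  S_1 = Σ v_i α_i r_i = 10·2·7 + 1·10·5 + 6·7·4 + 8·9·1 + 8·4·3 = 526 ≡ 9.
  α_i^2 mod 11 = [4, 1, 5, 4, 5].
  S_2 = Σ v_i α_i^2 r_i = 10·4·7 + 1·1·5 + 6·5·4 + 8·4·1 + 8·5·3 = 557 ≡ 7.
  S = (10, 9, 7) ≠ 0, so r is not a codeword (an error is present).
Step 3: locate the error. For a single error e at position i, S_ℓ = v_i·e·α_i^ℓ, so α_err = S_1/S_0.
  S_0^{−1} = 10^{−1} = 10 (mod 11), so α_err = 9·10 = 90 ≡ 2 = α_1. Error position i = 1.
  Consistency check: S_2/S_1 = 7·5 = 35 ≡ 2 = α_err ✓ (single-error assumption holds).
Step 4: error magnitude e = S_0/v_1 = S_0·∏_{j≠1}(α_1 − α_j) = 10·10 = 100 ≡ 1 (mod 11).
Step 5: correct position 1: c_1 = r_1 − e = 7 − 1 ≡ 6 (mod 11). Hence c = [6, 5, 4, 1, 3].
  Check: interpolating c through the α_i gives m(x) = 9 + 4·x (degree < 2) with m(α_i) = c_i for every i, so c is indeed a codeword.


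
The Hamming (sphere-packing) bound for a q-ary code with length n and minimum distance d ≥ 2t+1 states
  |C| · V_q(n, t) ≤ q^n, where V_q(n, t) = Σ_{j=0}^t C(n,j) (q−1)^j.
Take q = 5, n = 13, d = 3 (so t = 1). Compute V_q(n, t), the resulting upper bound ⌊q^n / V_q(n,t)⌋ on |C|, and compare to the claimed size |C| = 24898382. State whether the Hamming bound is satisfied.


V_q(n, t) = 53, q^n = 1220703125, Hamming bound = 23032134, |C| = 24898382 > bound (violated).

Step 1: Compute V_q(n, t) = Σ_{j=0}^1 C(n, j) (q−1)^j.
  j = 0: C(13,0)·(4)^0 = 1·1 = 1.
  j = 1: C(13,1)·(4)^1 = 13·4 = 52.
  V_q(n, t) = 1 + 52 = 53.
Step 2: q^n = 5^13 = 1220703125.
Step 3: Hamming bound ⌊q^n / V_q(n,t)⌋ = ⌊1220703125/53⌋ = 23032134.
Step 4: Compare |C| = 24898382 to 23032134: violated.
The claimed |C| lies above the Hamming bound, so no 5-ary code of length 13 with d ≥ 3 can have 24898382 codewords.


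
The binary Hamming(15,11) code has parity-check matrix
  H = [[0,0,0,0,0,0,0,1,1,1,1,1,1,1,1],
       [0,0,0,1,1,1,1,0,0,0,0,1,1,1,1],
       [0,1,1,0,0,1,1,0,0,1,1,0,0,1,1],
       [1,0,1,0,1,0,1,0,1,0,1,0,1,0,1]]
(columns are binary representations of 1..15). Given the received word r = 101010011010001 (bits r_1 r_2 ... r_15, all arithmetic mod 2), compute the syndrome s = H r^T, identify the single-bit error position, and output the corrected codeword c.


s = (0, 0, 1, 0)^T, error position = 2, corrected codeword c = 111010011010001

Compute s = H r^T mod 2 one row at a time:
  s_1 = 1 + 1 + 0 + 1 + 0 + 0 + 0 + 1 = 4 ≡ 0 (mod 2).
  s_2 = 0 + 1 + 0 + 0 + 0 + 0 + 0 + 1 = 2 ≡ 0 (mod 2).
  s_3 = 0 + 1 + 0 + 0 + 0 + 1 + 0 + 1 = 3 ≡ 1 (mod 2).
  s_4 = 1 + 1 + 1 + 0 + 1 + 1 + 0 + 1 = 6 ≡ 0 (mod 2).
s = (0, 0, 1, 0)^T — this equals column 2 of H (binary 0010), so error is at position 2.
Correct: flip bit 2 of r = 101010011010001 to get c = 111010011010001.


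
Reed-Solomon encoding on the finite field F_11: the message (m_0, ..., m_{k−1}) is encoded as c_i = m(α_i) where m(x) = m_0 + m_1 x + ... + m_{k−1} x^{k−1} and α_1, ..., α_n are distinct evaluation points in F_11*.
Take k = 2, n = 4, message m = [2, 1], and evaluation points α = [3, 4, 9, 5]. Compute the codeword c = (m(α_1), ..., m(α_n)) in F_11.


c = [5, 6, 0, 7]

Message polynomial: m(x) = 2 + 1·x (mod 11).
For each evaluation point α_i, compute m(α_i) mod 11:
  α_1 = 3: Horner steps 1 → 5, so m(3) = 5.
  α_2 = 4: Horner steps 1 → 6, so m(4) = 6.
  α_3 = 9: Horner steps 1 → 0, so m(9) = 0.
  α_4 = 5: Horner steps 1 → 7, so m(5) = 7.
Codeword c = [5, 6, 0, 7] ∈ F_11^4.


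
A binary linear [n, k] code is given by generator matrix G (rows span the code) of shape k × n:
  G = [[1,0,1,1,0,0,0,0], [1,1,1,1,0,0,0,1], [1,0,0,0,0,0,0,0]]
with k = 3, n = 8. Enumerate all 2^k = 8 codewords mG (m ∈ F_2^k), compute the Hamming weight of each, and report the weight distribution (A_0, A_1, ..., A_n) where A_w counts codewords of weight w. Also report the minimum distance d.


Weight distribution: A_0 = 1, A_1 = 1, A_2 = 2, A_3 = 2, A_4 = 1, A_5 = 1. Minimum distance d = 1.

Enumerate all 2^3 = 8 messages m ∈ F_2^3.
For each, compute codeword c = mG in F_2^8, then tally its weight.
  m = 000 → c = 00000000, weight = 0.
  m = 100 → c = 10110000, weight = 3.
  m = 010 → c = 11110001, weight = 5.
  m = 110 → c = 01000001, weight = 2.
  m = 001 → c = 10000000, weight = 1.
  m = 101 → c = 00110000, weight = 2.
  m = 011 → c = 01110001, weight = 4.
  m = 111 → c = 11000001, weight = 3.
Tally weights:
  weight 0: 1 codewords.
  weight 1: 1 codewords.
  weight 2: 2 codewords.
  weight 3: 2 codewords.
  weight 4: 1 codewords.
  weight 5: 1 codewords.
Minimum distance d = smallest w > 0 with A_w > 0 = 1.
Sanity: Σ A_w = 8 = 2^3 = 8 ✓.


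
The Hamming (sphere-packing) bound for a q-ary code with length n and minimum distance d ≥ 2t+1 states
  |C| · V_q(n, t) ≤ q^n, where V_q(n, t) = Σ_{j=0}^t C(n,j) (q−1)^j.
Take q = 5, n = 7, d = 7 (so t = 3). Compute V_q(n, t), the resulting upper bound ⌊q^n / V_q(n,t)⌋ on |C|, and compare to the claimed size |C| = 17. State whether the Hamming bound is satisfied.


V_q(n, t) = 2605, q^n = 78125, Hamming bound = 29, |C| = 17 ≤ bound (satisfied).

Step 1: Compute V_q(n, t) = Σ_{j=0}^3 C(n, j) (q−1)^j.
  j = 0: C(7,0)·(4)^0 = 1·1 = 1.
  j = 1: C(7,1)·(4)^1 = 7·4 = 28.
  j = 2: C(7,2)·(4)^2 = 21·16 = 336.
  j = 3: C(7,3)·(4)^3 = 35·64 = 2240.
  V_q(n, t) = 1 + 28 + 336 + 2240 = 2605.
Step 2: q^n = 5^7 = 78125.
Step 3: Hamming bound ⌊q^n / V_q(n,t)⌋ = ⌊78125/2605⌋ = 29.
Step 4: Compare |C| = 17 to 29: satisfied.
The claimed |C| lies below the Hamming bound.


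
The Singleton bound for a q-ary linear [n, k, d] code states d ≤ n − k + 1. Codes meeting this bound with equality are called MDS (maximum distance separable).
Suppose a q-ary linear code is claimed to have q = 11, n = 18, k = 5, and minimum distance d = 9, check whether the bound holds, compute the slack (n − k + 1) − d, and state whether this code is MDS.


Singleton RHS = n − k + 1 = 14, slack = 5, bound satisfied, not MDS.

Singleton bound: d ≤ n − k + 1.
Here n = 18, k = 5, so n − k + 1 = 14.
Given d = 9, check d ≤ 14: YES.
Slack = (n − k + 1) − d = 5.
The code is NOT MDS (slack = 5 > 0).
Description: the claimed parameters are [18, 5, 9]_11; such a code would be non-MDS.


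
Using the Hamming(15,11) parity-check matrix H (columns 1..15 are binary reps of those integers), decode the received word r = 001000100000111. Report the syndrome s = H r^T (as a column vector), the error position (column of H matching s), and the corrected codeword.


s = (1, 0, 0, 0)^T, error position = 8, corrected codeword c = 001000110000111

Compute s = H r^T mod 2 one row at a time:
  s_1 = 0 + 0 + 0 + 0 + 0 + 1 + 1 + 1 = 3 ≡ 1 (mod 2).
  s_2 = 0 + 0 + 0 + 1 + 0 + 1 + 1 + 1 = 4 ≡ 0 (mod 2).
  s_3 = 0 + 1 + 0 + 1 + 0 + 0 + 1 + 1 = 4 ≡ 0 (mod 2).
  s_4 = 0 + 1 + 0 + 1 + 0 + 0 + 1 + 1 = 4 ≡ 0 (mod 2).
s = (1, 0, 0, 0)^T — this equals column 8 of H (binary 1000), so error is at position 8.
Correct: flip bit 8 of r = 001000100000111 to get c = 001000110000111.


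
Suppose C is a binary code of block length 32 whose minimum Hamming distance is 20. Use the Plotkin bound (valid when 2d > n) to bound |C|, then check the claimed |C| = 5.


Plotkin bound M ≤ 4; given |C| = 5 > bound (violated).

Check applicability: 2d = 40, n = 32.
2d − n = 8 > 0, so Plotkin applies.
Compute d/(2d−n) = 20/8 ≈ 2.5000.
⌊d/(2d−n)⌋ = 2.
Plotkin bound: M ≤ 2·2 = 4.
Given |C| = 5, check: VIOLATED.
This |C| is above the Plotkin bound, so no binary code with n = 32, d = 20 and 5 codewords exists.


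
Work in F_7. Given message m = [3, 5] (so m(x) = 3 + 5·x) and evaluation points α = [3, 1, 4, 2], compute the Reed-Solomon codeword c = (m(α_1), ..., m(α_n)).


c = [4, 1, 2, 6]

Message polynomial: m(x) = 3 + 5·x (mod 7).
For each evaluation point α_i, compute m(α_i) mod 7:
  α_1 = 3: Horner steps 5 → 4, so m(3) = 4.
  α_2 = 1: Horner steps 5 → 1, so m(1) = 1.
  α_3 = 4: Horner steps 5 → 2, so m(4) = 2.
  α_4 = 2: Horner steps 5 → 6, so m(2) = 6.
Codeword c = [4, 1, 2, 6] ∈ F_7^4.


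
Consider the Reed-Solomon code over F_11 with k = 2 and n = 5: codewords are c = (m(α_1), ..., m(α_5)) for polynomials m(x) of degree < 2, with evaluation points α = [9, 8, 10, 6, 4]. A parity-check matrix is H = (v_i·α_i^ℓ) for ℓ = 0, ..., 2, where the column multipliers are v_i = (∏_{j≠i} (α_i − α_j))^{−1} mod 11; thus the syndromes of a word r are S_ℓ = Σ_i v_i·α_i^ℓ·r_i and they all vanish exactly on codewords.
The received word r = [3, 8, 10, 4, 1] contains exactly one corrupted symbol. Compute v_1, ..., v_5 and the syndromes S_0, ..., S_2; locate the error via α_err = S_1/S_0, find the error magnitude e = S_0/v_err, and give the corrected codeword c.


S = (9, 6, 4), error at position 2, error magnitude e = 1, c = [3, 7, 10, 4, 1].

Step 1: column multipliers v_i = (∏_{j≠i}(α_i − α_j))^{−1} mod 11.
  i = 1 (α = 9): (9−8)(9−10)(9−6)(9−4) = 1·(−1)·3·5 = −15 ≡ 7, so v_1 = 7^{−1} = 8 (mod 11).
  i = 2 (α = 8): (8−9)(8−10)(8−6)(8−4) = (−1)·(−2)·2·4 = 16 ≡ 5, so v_2 = 5^{−1} = 9 (mod 11).
  i = 3 (α = 10): (10−9)(10−8)(10−6)(10−4) = 1·2·4·6 = 48 ≡ 4, so v_3 = 4^{−1} = 3 (mod 11).
  i = 4 (α = 6): (6−9)(6−8)(6−10)(6−4) = (−3)·(−2)·(−4)·2 = −48 ≡ 7, so v_4 = 7^{−1} = 8 (mod 11).
  i = 5 (α = 4): (4−9)(4−8)(4−10)(4−6) = (−5)·(−4)·(−6)·(−2) = 240 ≡ 9, so v_5 = 9^{−1} = 5 (mod 11).
  v = [8, 9, 3, 8, 5].
Step 2: syndromes of r = [3, 8, 10, 4, 1] (all sums mod 11).
  S_0 = Σ v_i r_i = 8·3 + 9·8 + 3·10 + 8·4 + 5·1 = 163 ≡ 9.
  S_1 = Σ v_i α_i r_i = 8·9·3 + 9·8·8 + 3·10·10 + 8·6·4 + 5·4·1 = 1304 ≡ 6.
  α_i^2 mod 11 = [4, 9, 1, 3, 5].
  S_2 = Σ v_i α_i^2 r_i = 8·4·3 + 9·9·8 + 3·1·10 + 8·3·4 + 5·5·1 = 895 ≡ 4.
  S = (9, 6, 4) ≠ 0, so r is not a codeword (an error is present).
Step 3: locate the error. For a single error e at position i, S_ℓ = v_i·e·α_i^ℓ, so α_err = S_1/S_0.
  S_0^{−1} = 9^{−1} = 5 (mod 11), so α_err = 6·5 = 30 ≡ 8 = α_2. Error position i = 2.
  Consistency check: S_2/S_1 = 4·2 = 8 ≡ 8 = α_err ✓ (single-error assumption holds).
Step 4: error magnitude e = S_0/v_2 = S_0·∏_{j≠2}(α_2 − α_j) = 9·5 = 45 ≡ 1 (mod 11).
Step 5: correct position 2: c_2 = r_2 − e = 8 − 1 ≡ 7 (mod 11). Hence c = [3, 7, 10, 4, 1].
  Check: interpolating c through the α_i gives m(x) = 6 + 7·x (degree < 2) with m(α_i) = c_i for every i, so c is indeed a codeword.


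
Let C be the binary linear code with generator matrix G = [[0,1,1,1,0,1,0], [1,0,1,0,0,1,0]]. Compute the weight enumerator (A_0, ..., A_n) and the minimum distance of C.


Weight distribution: A_0 = 1, A_3 = 2, A_4 = 1. Minimum distance d = 3.

Enumerate all 2^2 = 4 messages m ∈ F_2^2.
For each, compute codeword c = mG in F_2^7, then tally its weight.
  m = 00 → c = 0000000, weight = 0.
  m = 10 → c = 0111010, weight = 4.
  m = 01 → c = 1010010, weight = 3.
  m = 11 → c = 1101000, weight = 3.
Tally weights:
  weight 0: 1 codewords.
  weight 3: 2 codewords.
  weight 4: 1 codewords.
Minimum distance d = smallest w > 0 with A_w > 0 = 3.
Sanity: Σ A_w = 4 = 2^2 = 4 ✓.


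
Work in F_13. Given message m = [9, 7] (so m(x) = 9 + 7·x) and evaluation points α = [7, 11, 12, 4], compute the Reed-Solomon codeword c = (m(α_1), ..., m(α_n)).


c = [6, 8, 2, 11]

Message polynomial: m(x) = 9 + 7·x (mod 13).
For each evaluation point α_i, compute m(α_i) mod 13:
  α_1 = 7: Horner steps 7 → 6, so m(7) = 6.
  α_2 = 11: Horner steps 7 → 8, so m(11) = 8.
  α_3 = 12: Horner steps 7 → 2, so m(12) = 2.
  α_4 = 4: Horner steps 7 → 11, so m(4) = 11.
Codeword c = [6, 8, 2, 11] ∈ F_13^4.
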